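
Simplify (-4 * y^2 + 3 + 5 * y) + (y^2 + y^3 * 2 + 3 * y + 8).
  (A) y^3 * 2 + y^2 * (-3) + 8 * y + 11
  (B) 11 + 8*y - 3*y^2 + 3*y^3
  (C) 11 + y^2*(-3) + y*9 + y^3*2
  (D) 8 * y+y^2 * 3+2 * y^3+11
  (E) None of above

Adding the polynomials and combining like terms:
(-4*y^2 + 3 + 5*y) + (y^2 + y^3*2 + 3*y + 8)
= y^3 * 2 + y^2 * (-3) + 8 * y + 11
A) y^3 * 2 + y^2 * (-3) + 8 * y + 11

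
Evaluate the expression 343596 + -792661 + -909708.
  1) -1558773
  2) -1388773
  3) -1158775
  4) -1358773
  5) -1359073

First: 343596 + -792661 = -449065
Then: -449065 + -909708 = -1358773
4) -1358773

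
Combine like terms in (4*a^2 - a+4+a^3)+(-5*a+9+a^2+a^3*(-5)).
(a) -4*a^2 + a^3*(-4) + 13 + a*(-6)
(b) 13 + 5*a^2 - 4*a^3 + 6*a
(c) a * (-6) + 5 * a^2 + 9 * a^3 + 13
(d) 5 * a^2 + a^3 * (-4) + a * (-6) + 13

Adding the polynomials and combining like terms:
(4*a^2 - a + 4 + a^3) + (-5*a + 9 + a^2 + a^3*(-5))
= 5 * a^2 + a^3 * (-4) + a * (-6) + 13
d) 5 * a^2 + a^3 * (-4) + a * (-6) + 13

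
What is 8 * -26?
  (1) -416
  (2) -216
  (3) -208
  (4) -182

8 * -26 = -208
3) -208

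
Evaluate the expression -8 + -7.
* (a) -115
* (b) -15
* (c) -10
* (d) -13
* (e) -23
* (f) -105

-8 + -7 = -15
b) -15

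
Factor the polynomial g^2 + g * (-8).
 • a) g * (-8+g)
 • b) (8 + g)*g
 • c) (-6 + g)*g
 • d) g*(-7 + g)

We need to factor g^2 + g * (-8).
The factored form is g * (-8+g).
a) g * (-8+g)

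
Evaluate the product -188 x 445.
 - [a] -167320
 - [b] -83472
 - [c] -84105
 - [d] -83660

-188 * 445 = -83660
d) -83660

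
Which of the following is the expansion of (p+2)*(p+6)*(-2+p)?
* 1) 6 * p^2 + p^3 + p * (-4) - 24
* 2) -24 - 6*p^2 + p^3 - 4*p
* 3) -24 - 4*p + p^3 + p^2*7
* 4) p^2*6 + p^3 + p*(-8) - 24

Expanding (p+2)*(p+6)*(-2+p):
= 6 * p^2 + p^3 + p * (-4) - 24
1) 6 * p^2 + p^3 + p * (-4) - 24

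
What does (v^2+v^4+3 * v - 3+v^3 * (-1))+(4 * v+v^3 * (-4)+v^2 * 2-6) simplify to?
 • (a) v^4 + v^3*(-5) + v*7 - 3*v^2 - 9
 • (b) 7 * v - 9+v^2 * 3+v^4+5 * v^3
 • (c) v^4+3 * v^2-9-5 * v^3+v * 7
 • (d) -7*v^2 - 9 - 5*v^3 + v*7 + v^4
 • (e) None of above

Adding the polynomials and combining like terms:
(v^2 + v^4 + 3*v - 3 + v^3*(-1)) + (4*v + v^3*(-4) + v^2*2 - 6)
= v^4+3 * v^2-9-5 * v^3+v * 7
c) v^4+3 * v^2-9-5 * v^3+v * 7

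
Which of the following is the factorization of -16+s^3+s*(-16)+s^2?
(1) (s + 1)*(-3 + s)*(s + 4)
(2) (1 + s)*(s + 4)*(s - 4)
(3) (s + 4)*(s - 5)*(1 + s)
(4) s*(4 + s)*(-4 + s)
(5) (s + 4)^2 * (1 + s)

We need to factor -16+s^3+s*(-16)+s^2.
The factored form is (1 + s)*(s + 4)*(s - 4).
2) (1 + s)*(s + 4)*(s - 4)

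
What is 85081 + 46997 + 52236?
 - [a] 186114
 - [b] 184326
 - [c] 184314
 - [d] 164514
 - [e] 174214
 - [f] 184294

First: 85081 + 46997 = 132078
Then: 132078 + 52236 = 184314
c) 184314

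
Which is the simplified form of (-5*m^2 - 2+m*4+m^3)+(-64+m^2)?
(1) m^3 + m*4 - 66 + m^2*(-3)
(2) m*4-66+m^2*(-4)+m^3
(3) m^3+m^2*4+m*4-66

Adding the polynomials and combining like terms:
(-5*m^2 - 2 + m*4 + m^3) + (-64 + m^2)
= m*4-66+m^2*(-4)+m^3
2) m*4-66+m^2*(-4)+m^3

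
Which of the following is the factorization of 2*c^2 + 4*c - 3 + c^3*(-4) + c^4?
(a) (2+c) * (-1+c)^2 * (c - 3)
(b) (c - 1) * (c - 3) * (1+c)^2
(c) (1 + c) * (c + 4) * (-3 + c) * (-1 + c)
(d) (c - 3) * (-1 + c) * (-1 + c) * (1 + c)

We need to factor 2*c^2 + 4*c - 3 + c^3*(-4) + c^4.
The factored form is (c - 3) * (-1 + c) * (-1 + c) * (1 + c).
d) (c - 3) * (-1 + c) * (-1 + c) * (1 + c)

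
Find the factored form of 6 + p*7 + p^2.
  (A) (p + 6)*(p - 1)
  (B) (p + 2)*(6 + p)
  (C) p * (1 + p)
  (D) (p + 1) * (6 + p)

We need to factor 6 + p*7 + p^2.
The factored form is (p + 1) * (6 + p).
D) (p + 1) * (6 + p)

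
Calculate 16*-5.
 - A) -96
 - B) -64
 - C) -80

16 * -5 = -80
C) -80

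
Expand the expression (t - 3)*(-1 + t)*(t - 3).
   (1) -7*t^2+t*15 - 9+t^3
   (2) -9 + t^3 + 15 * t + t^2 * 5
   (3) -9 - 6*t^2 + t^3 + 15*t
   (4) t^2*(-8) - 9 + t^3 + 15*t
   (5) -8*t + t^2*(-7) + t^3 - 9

Expanding (t - 3)*(-1 + t)*(t - 3):
= -7*t^2+t*15 - 9+t^3
1) -7*t^2+t*15 - 9+t^3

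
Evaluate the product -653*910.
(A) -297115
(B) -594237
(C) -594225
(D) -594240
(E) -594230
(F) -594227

-653 * 910 = -594230
E) -594230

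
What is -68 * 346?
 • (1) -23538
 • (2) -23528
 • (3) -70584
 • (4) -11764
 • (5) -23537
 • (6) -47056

-68 * 346 = -23528
2) -23528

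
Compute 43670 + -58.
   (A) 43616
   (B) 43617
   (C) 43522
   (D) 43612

43670 + -58 = 43612
D) 43612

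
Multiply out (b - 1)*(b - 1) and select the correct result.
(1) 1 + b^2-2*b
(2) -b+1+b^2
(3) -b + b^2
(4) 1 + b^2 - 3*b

Expanding (b - 1)*(b - 1):
= 1 + b^2-2*b
1) 1 + b^2-2*b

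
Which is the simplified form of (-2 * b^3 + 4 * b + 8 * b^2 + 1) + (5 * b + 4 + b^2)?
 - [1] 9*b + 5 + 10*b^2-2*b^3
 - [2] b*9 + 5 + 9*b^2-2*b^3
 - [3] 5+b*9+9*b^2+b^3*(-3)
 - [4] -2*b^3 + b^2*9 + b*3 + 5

Adding the polynomials and combining like terms:
(-2*b^3 + 4*b + 8*b^2 + 1) + (5*b + 4 + b^2)
= b*9 + 5 + 9*b^2-2*b^3
2) b*9 + 5 + 9*b^2-2*b^3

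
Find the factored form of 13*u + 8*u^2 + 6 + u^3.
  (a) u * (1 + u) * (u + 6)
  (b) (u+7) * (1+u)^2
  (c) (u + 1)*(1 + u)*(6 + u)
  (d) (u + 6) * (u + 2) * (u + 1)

We need to factor 13*u + 8*u^2 + 6 + u^3.
The factored form is (u + 1)*(1 + u)*(6 + u).
c) (u + 1)*(1 + u)*(6 + u)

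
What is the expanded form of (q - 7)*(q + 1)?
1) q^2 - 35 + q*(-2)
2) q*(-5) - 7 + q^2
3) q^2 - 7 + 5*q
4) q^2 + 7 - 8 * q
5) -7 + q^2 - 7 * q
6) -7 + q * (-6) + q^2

Expanding (q - 7)*(q + 1):
= -7 + q * (-6) + q^2
6) -7 + q * (-6) + q^2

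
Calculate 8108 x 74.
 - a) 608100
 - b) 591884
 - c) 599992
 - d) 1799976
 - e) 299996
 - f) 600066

8108 * 74 = 599992
c) 599992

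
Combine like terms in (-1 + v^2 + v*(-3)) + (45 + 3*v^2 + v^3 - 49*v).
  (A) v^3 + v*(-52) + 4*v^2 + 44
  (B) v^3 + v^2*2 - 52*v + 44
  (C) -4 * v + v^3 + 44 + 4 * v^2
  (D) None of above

Adding the polynomials and combining like terms:
(-1 + v^2 + v*(-3)) + (45 + 3*v^2 + v^3 - 49*v)
= v^3 + v*(-52) + 4*v^2 + 44
A) v^3 + v*(-52) + 4*v^2 + 44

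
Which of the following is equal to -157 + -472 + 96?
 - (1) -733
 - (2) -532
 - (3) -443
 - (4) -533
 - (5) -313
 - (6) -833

First: -157 + -472 = -629
Then: -629 + 96 = -533
4) -533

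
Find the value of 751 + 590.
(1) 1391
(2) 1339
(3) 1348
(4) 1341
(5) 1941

751 + 590 = 1341
4) 1341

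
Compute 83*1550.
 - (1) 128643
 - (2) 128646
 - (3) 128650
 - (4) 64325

83 * 1550 = 128650
3) 128650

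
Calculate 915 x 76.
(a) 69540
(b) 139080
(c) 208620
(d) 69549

915 * 76 = 69540
a) 69540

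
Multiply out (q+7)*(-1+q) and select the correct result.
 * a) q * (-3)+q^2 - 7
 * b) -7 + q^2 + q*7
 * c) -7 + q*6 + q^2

Expanding (q+7)*(-1+q):
= -7 + q*6 + q^2
c) -7 + q*6 + q^2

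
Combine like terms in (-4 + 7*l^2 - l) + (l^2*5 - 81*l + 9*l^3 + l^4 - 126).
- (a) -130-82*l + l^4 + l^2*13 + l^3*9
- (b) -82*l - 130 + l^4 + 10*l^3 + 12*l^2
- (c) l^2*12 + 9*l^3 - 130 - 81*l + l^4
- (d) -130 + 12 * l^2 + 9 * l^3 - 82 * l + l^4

Adding the polynomials and combining like terms:
(-4 + 7*l^2 - l) + (l^2*5 - 81*l + 9*l^3 + l^4 - 126)
= -130 + 12 * l^2 + 9 * l^3 - 82 * l + l^4
d) -130 + 12 * l^2 + 9 * l^3 - 82 * l + l^4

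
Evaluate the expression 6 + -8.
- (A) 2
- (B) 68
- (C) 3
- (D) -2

6 + -8 = -2
D) -2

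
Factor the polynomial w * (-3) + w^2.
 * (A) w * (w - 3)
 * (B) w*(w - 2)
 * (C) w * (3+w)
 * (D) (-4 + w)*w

We need to factor w * (-3) + w^2.
The factored form is w * (w - 3).
A) w * (w - 3)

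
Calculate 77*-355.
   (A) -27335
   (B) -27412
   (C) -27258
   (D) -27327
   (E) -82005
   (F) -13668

77 * -355 = -27335
A) -27335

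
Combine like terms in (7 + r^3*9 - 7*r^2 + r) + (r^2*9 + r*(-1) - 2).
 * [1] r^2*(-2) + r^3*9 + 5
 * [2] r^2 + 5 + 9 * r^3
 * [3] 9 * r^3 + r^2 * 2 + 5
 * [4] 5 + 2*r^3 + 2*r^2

Adding the polynomials and combining like terms:
(7 + r^3*9 - 7*r^2 + r) + (r^2*9 + r*(-1) - 2)
= 9 * r^3 + r^2 * 2 + 5
3) 9 * r^3 + r^2 * 2 + 5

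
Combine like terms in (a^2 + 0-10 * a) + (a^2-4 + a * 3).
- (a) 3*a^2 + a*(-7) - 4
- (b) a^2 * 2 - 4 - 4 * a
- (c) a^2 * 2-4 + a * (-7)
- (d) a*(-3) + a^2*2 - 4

Adding the polynomials and combining like terms:
(a^2 + 0 - 10*a) + (a^2 - 4 + a*3)
= a^2 * 2-4 + a * (-7)
c) a^2 * 2-4 + a * (-7)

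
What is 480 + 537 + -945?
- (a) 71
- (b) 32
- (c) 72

First: 480 + 537 = 1017
Then: 1017 + -945 = 72
c) 72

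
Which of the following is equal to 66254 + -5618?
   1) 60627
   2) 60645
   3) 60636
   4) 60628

66254 + -5618 = 60636
3) 60636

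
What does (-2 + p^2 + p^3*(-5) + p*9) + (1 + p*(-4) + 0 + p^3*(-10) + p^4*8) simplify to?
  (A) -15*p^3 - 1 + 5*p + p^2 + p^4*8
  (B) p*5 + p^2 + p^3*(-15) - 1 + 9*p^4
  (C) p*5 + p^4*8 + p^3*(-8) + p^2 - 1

Adding the polynomials and combining like terms:
(-2 + p^2 + p^3*(-5) + p*9) + (1 + p*(-4) + 0 + p^3*(-10) + p^4*8)
= -15*p^3 - 1 + 5*p + p^2 + p^4*8
A) -15*p^3 - 1 + 5*p + p^2 + p^4*8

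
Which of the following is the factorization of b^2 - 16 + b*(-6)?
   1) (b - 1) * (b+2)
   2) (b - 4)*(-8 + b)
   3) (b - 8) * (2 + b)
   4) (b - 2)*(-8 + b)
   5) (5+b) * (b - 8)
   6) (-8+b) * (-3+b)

We need to factor b^2 - 16 + b*(-6).
The factored form is (b - 8) * (2 + b).
3) (b - 8) * (2 + b)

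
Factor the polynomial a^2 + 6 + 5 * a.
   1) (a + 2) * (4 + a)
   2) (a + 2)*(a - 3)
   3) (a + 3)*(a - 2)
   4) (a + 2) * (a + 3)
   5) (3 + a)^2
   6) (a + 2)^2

We need to factor a^2 + 6 + 5 * a.
The factored form is (a + 2) * (a + 3).
4) (a + 2) * (a + 3)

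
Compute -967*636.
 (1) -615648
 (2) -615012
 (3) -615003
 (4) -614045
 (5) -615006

-967 * 636 = -615012
2) -615012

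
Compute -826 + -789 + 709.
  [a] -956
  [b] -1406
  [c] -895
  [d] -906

First: -826 + -789 = -1615
Then: -1615 + 709 = -906
d) -906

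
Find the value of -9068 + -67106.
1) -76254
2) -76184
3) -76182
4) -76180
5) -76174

-9068 + -67106 = -76174
5) -76174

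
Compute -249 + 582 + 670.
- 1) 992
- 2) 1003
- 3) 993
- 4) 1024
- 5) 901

First: -249 + 582 = 333
Then: 333 + 670 = 1003
2) 1003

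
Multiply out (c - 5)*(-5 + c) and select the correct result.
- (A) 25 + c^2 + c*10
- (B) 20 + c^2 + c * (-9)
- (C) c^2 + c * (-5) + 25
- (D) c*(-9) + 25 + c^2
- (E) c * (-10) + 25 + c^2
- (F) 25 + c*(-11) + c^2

Expanding (c - 5)*(-5 + c):
= c * (-10) + 25 + c^2
E) c * (-10) + 25 + c^2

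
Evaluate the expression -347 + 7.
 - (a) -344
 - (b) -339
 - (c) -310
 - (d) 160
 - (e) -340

-347 + 7 = -340
e) -340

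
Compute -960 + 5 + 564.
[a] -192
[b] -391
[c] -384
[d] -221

First: -960 + 5 = -955
Then: -955 + 564 = -391
b) -391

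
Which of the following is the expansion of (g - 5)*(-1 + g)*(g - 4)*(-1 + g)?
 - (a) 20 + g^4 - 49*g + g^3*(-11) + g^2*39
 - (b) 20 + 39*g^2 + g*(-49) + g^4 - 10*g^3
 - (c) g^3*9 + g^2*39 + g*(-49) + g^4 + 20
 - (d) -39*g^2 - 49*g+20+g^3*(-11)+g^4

Expanding (g - 5)*(-1 + g)*(g - 4)*(-1 + g):
= 20 + g^4 - 49*g + g^3*(-11) + g^2*39
a) 20 + g^4 - 49*g + g^3*(-11) + g^2*39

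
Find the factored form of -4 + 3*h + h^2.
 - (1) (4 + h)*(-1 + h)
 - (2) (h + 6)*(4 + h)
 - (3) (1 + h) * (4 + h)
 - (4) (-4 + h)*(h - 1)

We need to factor -4 + 3*h + h^2.
The factored form is (4 + h)*(-1 + h).
1) (4 + h)*(-1 + h)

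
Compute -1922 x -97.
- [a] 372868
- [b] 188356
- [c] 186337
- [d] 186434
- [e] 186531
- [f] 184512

-1922 * -97 = 186434
d) 186434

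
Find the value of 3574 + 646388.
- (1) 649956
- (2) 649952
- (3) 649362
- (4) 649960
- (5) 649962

3574 + 646388 = 649962
5) 649962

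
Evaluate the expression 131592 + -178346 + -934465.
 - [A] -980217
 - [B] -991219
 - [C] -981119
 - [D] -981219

First: 131592 + -178346 = -46754
Then: -46754 + -934465 = -981219
D) -981219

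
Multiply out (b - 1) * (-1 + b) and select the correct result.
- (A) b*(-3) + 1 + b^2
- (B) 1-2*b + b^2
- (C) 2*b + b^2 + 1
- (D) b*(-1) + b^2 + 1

Expanding (b - 1) * (-1 + b):
= 1-2*b + b^2
B) 1-2*b + b^2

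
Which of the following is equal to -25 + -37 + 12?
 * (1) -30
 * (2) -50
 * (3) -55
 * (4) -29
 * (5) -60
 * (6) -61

First: -25 + -37 = -62
Then: -62 + 12 = -50
2) -50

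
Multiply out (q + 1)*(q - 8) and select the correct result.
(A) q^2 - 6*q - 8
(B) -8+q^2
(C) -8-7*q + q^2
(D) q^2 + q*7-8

Expanding (q + 1)*(q - 8):
= -8-7*q + q^2
C) -8-7*q + q^2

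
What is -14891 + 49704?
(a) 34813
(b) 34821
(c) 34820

-14891 + 49704 = 34813
a) 34813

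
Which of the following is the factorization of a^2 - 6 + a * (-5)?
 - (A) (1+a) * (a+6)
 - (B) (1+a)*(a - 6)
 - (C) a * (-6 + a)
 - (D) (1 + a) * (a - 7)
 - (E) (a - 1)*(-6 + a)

We need to factor a^2 - 6 + a * (-5).
The factored form is (1+a)*(a - 6).
B) (1+a)*(a - 6)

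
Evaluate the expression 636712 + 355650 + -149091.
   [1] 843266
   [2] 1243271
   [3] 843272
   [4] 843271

First: 636712 + 355650 = 992362
Then: 992362 + -149091 = 843271
4) 843271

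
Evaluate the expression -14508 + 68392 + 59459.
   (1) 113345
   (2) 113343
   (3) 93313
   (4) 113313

First: -14508 + 68392 = 53884
Then: 53884 + 59459 = 113343
2) 113343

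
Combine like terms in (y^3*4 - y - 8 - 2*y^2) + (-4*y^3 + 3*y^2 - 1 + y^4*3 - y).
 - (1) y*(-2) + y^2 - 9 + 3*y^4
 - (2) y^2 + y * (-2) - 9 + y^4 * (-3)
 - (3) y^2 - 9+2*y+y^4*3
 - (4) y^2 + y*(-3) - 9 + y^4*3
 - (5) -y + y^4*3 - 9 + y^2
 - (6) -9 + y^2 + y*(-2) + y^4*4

Adding the polynomials and combining like terms:
(y^3*4 - y - 8 - 2*y^2) + (-4*y^3 + 3*y^2 - 1 + y^4*3 - y)
= y*(-2) + y^2 - 9 + 3*y^4
1) y*(-2) + y^2 - 9 + 3*y^4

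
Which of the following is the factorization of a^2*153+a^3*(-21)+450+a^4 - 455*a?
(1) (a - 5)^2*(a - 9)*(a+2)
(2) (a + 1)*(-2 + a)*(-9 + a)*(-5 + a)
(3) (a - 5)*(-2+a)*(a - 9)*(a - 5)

We need to factor a^2*153+a^3*(-21)+450+a^4 - 455*a.
The factored form is (a - 5)*(-2+a)*(a - 9)*(a - 5).
3) (a - 5)*(-2+a)*(a - 9)*(a - 5)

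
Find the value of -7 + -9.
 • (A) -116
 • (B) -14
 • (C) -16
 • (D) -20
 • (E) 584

-7 + -9 = -16
C) -16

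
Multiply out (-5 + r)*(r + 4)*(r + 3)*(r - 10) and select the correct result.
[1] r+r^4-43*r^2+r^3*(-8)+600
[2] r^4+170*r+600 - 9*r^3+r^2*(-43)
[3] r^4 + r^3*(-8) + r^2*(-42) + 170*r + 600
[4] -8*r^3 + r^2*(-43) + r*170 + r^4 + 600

Expanding (-5 + r)*(r + 4)*(r + 3)*(r - 10):
= -8*r^3 + r^2*(-43) + r*170 + r^4 + 600
4) -8*r^3 + r^2*(-43) + r*170 + r^4 + 600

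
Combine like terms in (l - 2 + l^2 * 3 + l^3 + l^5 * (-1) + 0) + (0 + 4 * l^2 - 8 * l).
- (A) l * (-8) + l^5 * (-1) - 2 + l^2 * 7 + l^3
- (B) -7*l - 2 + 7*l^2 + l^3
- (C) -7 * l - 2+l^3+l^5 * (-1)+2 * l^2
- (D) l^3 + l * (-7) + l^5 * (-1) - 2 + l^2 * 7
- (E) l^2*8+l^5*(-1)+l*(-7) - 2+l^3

Adding the polynomials and combining like terms:
(l - 2 + l^2*3 + l^3 + l^5*(-1) + 0) + (0 + 4*l^2 - 8*l)
= l^3 + l * (-7) + l^5 * (-1) - 2 + l^2 * 7
D) l^3 + l * (-7) + l^5 * (-1) - 2 + l^2 * 7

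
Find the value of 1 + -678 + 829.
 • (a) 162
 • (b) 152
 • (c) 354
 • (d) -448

First: 1 + -678 = -677
Then: -677 + 829 = 152
b) 152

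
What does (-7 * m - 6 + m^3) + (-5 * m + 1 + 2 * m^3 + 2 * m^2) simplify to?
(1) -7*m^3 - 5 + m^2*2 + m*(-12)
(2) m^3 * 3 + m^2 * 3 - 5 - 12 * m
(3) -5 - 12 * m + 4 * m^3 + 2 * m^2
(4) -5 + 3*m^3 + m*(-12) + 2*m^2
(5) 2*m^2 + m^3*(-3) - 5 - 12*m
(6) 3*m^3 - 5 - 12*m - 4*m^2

Adding the polynomials and combining like terms:
(-7*m - 6 + m^3) + (-5*m + 1 + 2*m^3 + 2*m^2)
= -5 + 3*m^3 + m*(-12) + 2*m^2
4) -5 + 3*m^3 + m*(-12) + 2*m^2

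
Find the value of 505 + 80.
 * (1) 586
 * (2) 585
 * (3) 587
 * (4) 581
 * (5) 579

505 + 80 = 585
2) 585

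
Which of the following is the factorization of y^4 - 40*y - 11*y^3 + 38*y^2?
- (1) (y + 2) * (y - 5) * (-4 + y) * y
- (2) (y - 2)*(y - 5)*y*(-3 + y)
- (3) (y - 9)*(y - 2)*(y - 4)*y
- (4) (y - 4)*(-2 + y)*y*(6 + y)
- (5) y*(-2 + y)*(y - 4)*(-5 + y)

We need to factor y^4 - 40*y - 11*y^3 + 38*y^2.
The factored form is y*(-2 + y)*(y - 4)*(-5 + y).
5) y*(-2 + y)*(y - 4)*(-5 + y)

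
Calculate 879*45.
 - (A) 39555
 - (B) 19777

879 * 45 = 39555
A) 39555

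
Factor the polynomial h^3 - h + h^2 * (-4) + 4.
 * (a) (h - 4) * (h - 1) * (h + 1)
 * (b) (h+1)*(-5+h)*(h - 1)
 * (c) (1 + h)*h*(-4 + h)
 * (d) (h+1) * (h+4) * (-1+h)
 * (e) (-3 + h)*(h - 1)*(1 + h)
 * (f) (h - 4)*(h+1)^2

We need to factor h^3 - h + h^2 * (-4) + 4.
The factored form is (h - 4) * (h - 1) * (h + 1).
a) (h - 4) * (h - 1) * (h + 1)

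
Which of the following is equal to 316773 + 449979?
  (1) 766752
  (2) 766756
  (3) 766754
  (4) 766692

316773 + 449979 = 766752
1) 766752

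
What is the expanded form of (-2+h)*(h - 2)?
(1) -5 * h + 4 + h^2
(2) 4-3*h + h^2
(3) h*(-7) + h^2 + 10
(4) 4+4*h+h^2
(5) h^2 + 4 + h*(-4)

Expanding (-2+h)*(h - 2):
= h^2 + 4 + h*(-4)
5) h^2 + 4 + h*(-4)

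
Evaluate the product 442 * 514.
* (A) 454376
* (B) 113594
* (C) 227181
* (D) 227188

442 * 514 = 227188
D) 227188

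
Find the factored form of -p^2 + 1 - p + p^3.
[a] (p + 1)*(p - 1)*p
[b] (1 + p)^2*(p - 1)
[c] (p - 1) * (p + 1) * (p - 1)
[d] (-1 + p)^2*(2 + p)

We need to factor -p^2 + 1 - p + p^3.
The factored form is (p - 1) * (p + 1) * (p - 1).
c) (p - 1) * (p + 1) * (p - 1)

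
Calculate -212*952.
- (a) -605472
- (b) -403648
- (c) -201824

-212 * 952 = -201824
c) -201824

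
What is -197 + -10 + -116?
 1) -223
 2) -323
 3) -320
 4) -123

First: -197 + -10 = -207
Then: -207 + -116 = -323
2) -323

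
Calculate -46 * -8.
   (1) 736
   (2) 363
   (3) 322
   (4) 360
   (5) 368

-46 * -8 = 368
5) 368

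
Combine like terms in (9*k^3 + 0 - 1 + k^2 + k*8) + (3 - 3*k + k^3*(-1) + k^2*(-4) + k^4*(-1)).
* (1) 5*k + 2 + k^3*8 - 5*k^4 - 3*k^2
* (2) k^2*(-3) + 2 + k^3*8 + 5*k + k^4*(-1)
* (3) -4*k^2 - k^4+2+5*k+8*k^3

Adding the polynomials and combining like terms:
(9*k^3 + 0 - 1 + k^2 + k*8) + (3 - 3*k + k^3*(-1) + k^2*(-4) + k^4*(-1))
= k^2*(-3) + 2 + k^3*8 + 5*k + k^4*(-1)
2) k^2*(-3) + 2 + k^3*8 + 5*k + k^4*(-1)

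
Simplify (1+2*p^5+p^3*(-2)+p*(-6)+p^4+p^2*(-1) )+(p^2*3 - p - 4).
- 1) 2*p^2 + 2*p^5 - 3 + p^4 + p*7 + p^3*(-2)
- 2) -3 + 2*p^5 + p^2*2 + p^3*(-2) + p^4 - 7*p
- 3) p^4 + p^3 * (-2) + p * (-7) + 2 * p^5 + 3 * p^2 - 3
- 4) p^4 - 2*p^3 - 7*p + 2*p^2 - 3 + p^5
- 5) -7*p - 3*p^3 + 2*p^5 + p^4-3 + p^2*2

Adding the polynomials and combining like terms:
(1 + 2*p^5 + p^3*(-2) + p*(-6) + p^4 + p^2*(-1)) + (p^2*3 - p - 4)
= -3 + 2*p^5 + p^2*2 + p^3*(-2) + p^4 - 7*p
2) -3 + 2*p^5 + p^2*2 + p^3*(-2) + p^4 - 7*p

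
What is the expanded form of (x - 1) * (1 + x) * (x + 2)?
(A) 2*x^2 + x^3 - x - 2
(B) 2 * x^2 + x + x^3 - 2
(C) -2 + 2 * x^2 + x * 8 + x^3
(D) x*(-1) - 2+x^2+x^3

Expanding (x - 1) * (1 + x) * (x + 2):
= 2*x^2 + x^3 - x - 2
A) 2*x^2 + x^3 - x - 2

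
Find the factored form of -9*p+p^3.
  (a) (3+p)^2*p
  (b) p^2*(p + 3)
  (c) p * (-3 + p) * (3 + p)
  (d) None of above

We need to factor -9*p+p^3.
The factored form is p * (-3 + p) * (3 + p).
c) p * (-3 + p) * (3 + p)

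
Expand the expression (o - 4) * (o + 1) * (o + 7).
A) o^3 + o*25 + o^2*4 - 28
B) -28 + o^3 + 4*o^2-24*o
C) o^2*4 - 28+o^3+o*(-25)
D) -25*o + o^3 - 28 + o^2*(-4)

Expanding (o - 4) * (o + 1) * (o + 7):
= o^2*4 - 28+o^3+o*(-25)
C) o^2*4 - 28+o^3+o*(-25)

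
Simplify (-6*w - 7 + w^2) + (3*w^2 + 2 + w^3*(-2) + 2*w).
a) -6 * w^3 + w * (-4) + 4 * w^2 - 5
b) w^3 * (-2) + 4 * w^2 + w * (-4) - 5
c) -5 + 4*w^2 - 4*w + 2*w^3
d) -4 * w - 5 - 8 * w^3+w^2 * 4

Adding the polynomials and combining like terms:
(-6*w - 7 + w^2) + (3*w^2 + 2 + w^3*(-2) + 2*w)
= w^3 * (-2) + 4 * w^2 + w * (-4) - 5
b) w^3 * (-2) + 4 * w^2 + w * (-4) - 5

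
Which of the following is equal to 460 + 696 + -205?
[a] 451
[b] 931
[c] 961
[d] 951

First: 460 + 696 = 1156
Then: 1156 + -205 = 951
d) 951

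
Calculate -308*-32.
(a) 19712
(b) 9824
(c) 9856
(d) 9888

-308 * -32 = 9856
c) 9856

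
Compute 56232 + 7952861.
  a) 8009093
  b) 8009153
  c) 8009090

56232 + 7952861 = 8009093
a) 8009093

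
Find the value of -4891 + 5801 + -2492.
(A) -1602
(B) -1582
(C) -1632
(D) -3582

First: -4891 + 5801 = 910
Then: 910 + -2492 = -1582
B) -1582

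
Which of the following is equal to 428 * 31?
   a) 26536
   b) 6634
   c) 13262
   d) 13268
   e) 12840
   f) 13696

428 * 31 = 13268
d) 13268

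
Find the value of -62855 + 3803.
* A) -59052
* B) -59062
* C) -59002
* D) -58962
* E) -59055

-62855 + 3803 = -59052
A) -59052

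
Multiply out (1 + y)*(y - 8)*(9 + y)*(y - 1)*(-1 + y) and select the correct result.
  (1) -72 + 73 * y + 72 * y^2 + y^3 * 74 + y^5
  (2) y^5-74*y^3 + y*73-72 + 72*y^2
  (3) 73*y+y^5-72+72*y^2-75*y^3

Expanding (1 + y)*(y - 8)*(9 + y)*(y - 1)*(-1 + y):
= y^5-74*y^3 + y*73-72 + 72*y^2
2) y^5-74*y^3 + y*73-72 + 72*y^2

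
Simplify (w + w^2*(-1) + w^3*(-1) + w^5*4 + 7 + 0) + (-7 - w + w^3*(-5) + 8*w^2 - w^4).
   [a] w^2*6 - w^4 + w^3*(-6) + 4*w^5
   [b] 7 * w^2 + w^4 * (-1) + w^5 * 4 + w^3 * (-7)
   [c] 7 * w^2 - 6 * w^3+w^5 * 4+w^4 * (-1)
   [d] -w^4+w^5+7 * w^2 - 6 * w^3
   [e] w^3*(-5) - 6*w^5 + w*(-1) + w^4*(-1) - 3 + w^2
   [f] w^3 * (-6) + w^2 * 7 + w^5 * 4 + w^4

Adding the polynomials and combining like terms:
(w + w^2*(-1) + w^3*(-1) + w^5*4 + 7 + 0) + (-7 - w + w^3*(-5) + 8*w^2 - w^4)
= 7 * w^2 - 6 * w^3+w^5 * 4+w^4 * (-1)
c) 7 * w^2 - 6 * w^3+w^5 * 4+w^4 * (-1)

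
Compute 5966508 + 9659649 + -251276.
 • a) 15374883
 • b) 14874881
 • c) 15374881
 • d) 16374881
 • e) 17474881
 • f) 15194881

First: 5966508 + 9659649 = 15626157
Then: 15626157 + -251276 = 15374881
c) 15374881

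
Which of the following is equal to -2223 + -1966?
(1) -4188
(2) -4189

-2223 + -1966 = -4189
2) -4189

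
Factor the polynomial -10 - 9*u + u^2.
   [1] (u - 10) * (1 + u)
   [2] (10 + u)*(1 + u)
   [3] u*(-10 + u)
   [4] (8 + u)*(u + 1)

We need to factor -10 - 9*u + u^2.
The factored form is (u - 10) * (1 + u).
1) (u - 10) * (1 + u)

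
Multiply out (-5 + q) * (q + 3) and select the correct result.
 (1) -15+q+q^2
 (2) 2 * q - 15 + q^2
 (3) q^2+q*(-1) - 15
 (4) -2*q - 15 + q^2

Expanding (-5 + q) * (q + 3):
= -2*q - 15 + q^2
4) -2*q - 15 + q^2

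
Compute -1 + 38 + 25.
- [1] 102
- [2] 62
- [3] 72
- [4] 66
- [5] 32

First: -1 + 38 = 37
Then: 37 + 25 = 62
2) 62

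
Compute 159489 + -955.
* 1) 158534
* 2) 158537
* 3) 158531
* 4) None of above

159489 + -955 = 158534
1) 158534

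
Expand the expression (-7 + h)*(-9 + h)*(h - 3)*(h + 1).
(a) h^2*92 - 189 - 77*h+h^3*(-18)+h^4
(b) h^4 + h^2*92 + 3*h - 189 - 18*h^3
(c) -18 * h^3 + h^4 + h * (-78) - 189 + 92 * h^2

Expanding (-7 + h)*(-9 + h)*(h - 3)*(h + 1):
= -18 * h^3 + h^4 + h * (-78) - 189 + 92 * h^2
c) -18 * h^3 + h^4 + h * (-78) - 189 + 92 * h^2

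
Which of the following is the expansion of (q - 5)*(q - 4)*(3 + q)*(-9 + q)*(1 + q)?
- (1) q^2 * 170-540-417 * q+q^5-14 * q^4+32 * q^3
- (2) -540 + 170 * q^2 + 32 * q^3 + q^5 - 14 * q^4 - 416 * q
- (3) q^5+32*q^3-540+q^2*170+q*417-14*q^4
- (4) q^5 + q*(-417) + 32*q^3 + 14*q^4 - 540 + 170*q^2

Expanding (q - 5)*(q - 4)*(3 + q)*(-9 + q)*(1 + q):
= q^2 * 170-540-417 * q+q^5-14 * q^4+32 * q^3
1) q^2 * 170-540-417 * q+q^5-14 * q^4+32 * q^3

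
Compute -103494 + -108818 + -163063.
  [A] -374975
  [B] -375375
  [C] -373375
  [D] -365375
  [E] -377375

First: -103494 + -108818 = -212312
Then: -212312 + -163063 = -375375
B) -375375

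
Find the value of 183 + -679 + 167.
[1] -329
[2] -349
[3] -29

First: 183 + -679 = -496
Then: -496 + 167 = -329
1) -329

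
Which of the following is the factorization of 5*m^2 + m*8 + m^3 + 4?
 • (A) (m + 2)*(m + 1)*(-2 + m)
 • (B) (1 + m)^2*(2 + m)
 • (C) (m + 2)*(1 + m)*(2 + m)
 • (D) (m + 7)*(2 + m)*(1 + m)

We need to factor 5*m^2 + m*8 + m^3 + 4.
The factored form is (m + 2)*(1 + m)*(2 + m).
C) (m + 2)*(1 + m)*(2 + m)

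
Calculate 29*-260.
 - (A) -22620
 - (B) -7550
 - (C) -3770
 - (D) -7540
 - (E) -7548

29 * -260 = -7540
D) -7540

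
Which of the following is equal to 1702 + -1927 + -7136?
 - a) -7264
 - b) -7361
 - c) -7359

First: 1702 + -1927 = -225
Then: -225 + -7136 = -7361
b) -7361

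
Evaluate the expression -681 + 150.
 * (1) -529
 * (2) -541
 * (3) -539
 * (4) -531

-681 + 150 = -531
4) -531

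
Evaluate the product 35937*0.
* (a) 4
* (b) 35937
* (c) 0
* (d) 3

35937 * 0 = 0
c) 0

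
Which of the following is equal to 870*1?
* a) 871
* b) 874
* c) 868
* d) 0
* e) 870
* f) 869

870 * 1 = 870
e) 870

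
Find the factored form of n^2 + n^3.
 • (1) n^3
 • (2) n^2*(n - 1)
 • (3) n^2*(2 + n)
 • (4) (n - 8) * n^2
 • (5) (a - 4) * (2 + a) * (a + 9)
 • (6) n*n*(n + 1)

We need to factor n^2 + n^3.
The factored form is n*n*(n + 1).
6) n*n*(n + 1)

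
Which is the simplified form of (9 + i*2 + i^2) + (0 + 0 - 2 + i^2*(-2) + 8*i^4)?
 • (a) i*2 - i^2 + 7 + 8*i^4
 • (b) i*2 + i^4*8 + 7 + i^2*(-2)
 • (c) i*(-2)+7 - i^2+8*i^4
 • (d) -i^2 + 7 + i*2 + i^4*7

Adding the polynomials and combining like terms:
(9 + i*2 + i^2) + (0 + 0 - 2 + i^2*(-2) + 8*i^4)
= i*2 - i^2 + 7 + 8*i^4
a) i*2 - i^2 + 7 + 8*i^4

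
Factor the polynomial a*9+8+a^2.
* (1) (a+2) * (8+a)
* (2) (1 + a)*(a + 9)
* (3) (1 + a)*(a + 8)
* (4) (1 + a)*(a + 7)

We need to factor a*9+8+a^2.
The factored form is (1 + a)*(a + 8).
3) (1 + a)*(a + 8)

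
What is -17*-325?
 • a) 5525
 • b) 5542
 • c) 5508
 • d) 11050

-17 * -325 = 5525
a) 5525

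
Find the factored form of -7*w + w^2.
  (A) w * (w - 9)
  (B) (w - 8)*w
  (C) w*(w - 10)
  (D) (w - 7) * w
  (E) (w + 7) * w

We need to factor -7*w + w^2.
The factored form is (w - 7) * w.
D) (w - 7) * w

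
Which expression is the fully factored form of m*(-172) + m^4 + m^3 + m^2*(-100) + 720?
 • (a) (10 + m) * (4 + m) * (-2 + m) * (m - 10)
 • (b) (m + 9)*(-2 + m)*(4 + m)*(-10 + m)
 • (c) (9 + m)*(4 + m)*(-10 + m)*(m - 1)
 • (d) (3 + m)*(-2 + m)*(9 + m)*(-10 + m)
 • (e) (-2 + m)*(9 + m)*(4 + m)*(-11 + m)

We need to factor m*(-172) + m^4 + m^3 + m^2*(-100) + 720.
The factored form is (m + 9)*(-2 + m)*(4 + m)*(-10 + m).
b) (m + 9)*(-2 + m)*(4 + m)*(-10 + m)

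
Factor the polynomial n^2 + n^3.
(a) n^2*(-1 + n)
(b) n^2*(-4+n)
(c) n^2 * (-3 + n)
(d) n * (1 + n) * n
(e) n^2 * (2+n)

We need to factor n^2 + n^3.
The factored form is n * (1 + n) * n.
d) n * (1 + n) * n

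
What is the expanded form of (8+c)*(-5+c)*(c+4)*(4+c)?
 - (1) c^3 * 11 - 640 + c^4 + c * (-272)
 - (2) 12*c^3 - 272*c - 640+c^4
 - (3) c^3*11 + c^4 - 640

Expanding (8+c)*(-5+c)*(c+4)*(4+c):
= c^3 * 11 - 640 + c^4 + c * (-272)
1) c^3 * 11 - 640 + c^4 + c * (-272)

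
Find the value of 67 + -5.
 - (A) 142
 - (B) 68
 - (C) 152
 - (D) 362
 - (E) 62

67 + -5 = 62
E) 62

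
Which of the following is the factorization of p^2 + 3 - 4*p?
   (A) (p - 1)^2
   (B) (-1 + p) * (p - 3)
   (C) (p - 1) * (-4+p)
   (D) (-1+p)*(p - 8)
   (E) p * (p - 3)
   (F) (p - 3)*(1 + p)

We need to factor p^2 + 3 - 4*p.
The factored form is (-1 + p) * (p - 3).
B) (-1 + p) * (p - 3)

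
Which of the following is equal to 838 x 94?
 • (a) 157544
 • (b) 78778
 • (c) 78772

838 * 94 = 78772
c) 78772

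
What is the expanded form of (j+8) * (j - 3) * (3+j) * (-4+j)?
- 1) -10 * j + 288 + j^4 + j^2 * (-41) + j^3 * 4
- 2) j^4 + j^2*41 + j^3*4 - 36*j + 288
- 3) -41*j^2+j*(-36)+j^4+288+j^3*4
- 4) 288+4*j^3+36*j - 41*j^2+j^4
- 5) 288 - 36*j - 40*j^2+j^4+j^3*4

Expanding (j+8) * (j - 3) * (3+j) * (-4+j):
= -41*j^2+j*(-36)+j^4+288+j^3*4
3) -41*j^2+j*(-36)+j^4+288+j^3*4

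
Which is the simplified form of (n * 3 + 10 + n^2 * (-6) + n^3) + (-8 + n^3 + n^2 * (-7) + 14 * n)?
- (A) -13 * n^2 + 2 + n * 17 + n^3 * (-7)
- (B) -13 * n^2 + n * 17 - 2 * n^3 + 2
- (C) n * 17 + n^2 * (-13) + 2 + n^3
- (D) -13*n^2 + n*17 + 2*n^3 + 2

Adding the polynomials and combining like terms:
(n*3 + 10 + n^2*(-6) + n^3) + (-8 + n^3 + n^2*(-7) + 14*n)
= -13*n^2 + n*17 + 2*n^3 + 2
D) -13*n^2 + n*17 + 2*n^3 + 2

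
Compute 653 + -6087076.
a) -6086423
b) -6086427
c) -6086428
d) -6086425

653 + -6087076 = -6086423
a) -6086423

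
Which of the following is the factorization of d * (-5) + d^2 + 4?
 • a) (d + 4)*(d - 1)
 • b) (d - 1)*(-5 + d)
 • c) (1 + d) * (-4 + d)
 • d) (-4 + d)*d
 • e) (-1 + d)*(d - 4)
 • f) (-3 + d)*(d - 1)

We need to factor d * (-5) + d^2 + 4.
The factored form is (-1 + d)*(d - 4).
e) (-1 + d)*(d - 4)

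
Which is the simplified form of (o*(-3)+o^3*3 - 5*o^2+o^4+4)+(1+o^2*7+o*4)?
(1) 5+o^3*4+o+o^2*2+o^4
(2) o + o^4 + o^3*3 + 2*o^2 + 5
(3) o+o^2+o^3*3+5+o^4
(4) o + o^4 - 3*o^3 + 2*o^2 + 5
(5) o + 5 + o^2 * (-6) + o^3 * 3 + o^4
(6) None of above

Adding the polynomials and combining like terms:
(o*(-3) + o^3*3 - 5*o^2 + o^4 + 4) + (1 + o^2*7 + o*4)
= o + o^4 + o^3*3 + 2*o^2 + 5
2) o + o^4 + o^3*3 + 2*o^2 + 5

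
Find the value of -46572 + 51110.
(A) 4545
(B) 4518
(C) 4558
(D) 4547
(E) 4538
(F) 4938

-46572 + 51110 = 4538
E) 4538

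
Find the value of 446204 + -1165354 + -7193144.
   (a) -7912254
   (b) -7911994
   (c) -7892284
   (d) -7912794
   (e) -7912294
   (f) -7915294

First: 446204 + -1165354 = -719150
Then: -719150 + -7193144 = -7912294
e) -7912294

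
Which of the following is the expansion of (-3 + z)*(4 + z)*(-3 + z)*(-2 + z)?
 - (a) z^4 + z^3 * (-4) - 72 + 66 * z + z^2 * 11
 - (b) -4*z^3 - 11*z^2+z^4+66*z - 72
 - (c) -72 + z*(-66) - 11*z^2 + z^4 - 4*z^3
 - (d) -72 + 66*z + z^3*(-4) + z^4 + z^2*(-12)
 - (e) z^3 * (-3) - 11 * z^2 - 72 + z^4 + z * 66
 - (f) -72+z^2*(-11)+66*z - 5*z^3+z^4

Expanding (-3 + z)*(4 + z)*(-3 + z)*(-2 + z):
= -4*z^3 - 11*z^2+z^4+66*z - 72
b) -4*z^3 - 11*z^2+z^4+66*z - 72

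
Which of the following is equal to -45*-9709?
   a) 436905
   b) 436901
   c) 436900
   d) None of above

-45 * -9709 = 436905
a) 436905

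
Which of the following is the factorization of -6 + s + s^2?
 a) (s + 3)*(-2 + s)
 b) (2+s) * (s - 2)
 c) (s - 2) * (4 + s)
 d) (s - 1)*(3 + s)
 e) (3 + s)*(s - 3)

We need to factor -6 + s + s^2.
The factored form is (s + 3)*(-2 + s).
a) (s + 3)*(-2 + s)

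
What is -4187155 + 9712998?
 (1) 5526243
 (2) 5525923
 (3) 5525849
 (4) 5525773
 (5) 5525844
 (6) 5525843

-4187155 + 9712998 = 5525843
6) 5525843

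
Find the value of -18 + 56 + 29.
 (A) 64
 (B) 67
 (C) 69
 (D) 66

First: -18 + 56 = 38
Then: 38 + 29 = 67
B) 67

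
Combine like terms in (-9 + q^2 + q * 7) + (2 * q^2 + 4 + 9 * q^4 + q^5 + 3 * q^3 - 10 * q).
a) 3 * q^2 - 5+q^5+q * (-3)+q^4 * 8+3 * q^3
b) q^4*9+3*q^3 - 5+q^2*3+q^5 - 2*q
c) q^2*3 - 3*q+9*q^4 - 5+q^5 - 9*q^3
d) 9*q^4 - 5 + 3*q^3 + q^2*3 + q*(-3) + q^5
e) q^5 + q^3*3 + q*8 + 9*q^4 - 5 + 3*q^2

Adding the polynomials and combining like terms:
(-9 + q^2 + q*7) + (2*q^2 + 4 + 9*q^4 + q^5 + 3*q^3 - 10*q)
= 9*q^4 - 5 + 3*q^3 + q^2*3 + q*(-3) + q^5
d) 9*q^4 - 5 + 3*q^3 + q^2*3 + q*(-3) + q^5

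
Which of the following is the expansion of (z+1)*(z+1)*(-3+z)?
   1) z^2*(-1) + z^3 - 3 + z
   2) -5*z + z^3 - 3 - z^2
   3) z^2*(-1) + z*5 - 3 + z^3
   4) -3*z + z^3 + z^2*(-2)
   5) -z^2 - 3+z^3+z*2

Expanding (z+1)*(z+1)*(-3+z):
= -5*z + z^3 - 3 - z^2
2) -5*z + z^3 - 3 - z^2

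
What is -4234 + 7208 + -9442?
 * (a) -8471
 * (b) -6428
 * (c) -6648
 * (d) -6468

First: -4234 + 7208 = 2974
Then: 2974 + -9442 = -6468
d) -6468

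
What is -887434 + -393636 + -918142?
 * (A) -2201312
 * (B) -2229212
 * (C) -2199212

First: -887434 + -393636 = -1281070
Then: -1281070 + -918142 = -2199212
C) -2199212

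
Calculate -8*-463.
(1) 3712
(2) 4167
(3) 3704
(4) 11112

-8 * -463 = 3704
3) 3704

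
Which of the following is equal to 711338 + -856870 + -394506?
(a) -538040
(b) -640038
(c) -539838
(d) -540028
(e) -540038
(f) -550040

First: 711338 + -856870 = -145532
Then: -145532 + -394506 = -540038
e) -540038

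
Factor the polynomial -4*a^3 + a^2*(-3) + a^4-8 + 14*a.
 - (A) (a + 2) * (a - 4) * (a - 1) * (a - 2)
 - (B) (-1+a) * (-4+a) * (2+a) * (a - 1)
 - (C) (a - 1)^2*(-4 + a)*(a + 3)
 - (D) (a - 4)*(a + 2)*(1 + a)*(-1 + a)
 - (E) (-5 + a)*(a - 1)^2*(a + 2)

We need to factor -4*a^3 + a^2*(-3) + a^4-8 + 14*a.
The factored form is (-1+a) * (-4+a) * (2+a) * (a - 1).
B) (-1+a) * (-4+a) * (2+a) * (a - 1)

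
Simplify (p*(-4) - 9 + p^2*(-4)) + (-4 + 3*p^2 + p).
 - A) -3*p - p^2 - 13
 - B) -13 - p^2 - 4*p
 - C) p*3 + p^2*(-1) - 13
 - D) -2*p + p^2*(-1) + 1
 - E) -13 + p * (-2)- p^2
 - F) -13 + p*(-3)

Adding the polynomials and combining like terms:
(p*(-4) - 9 + p^2*(-4)) + (-4 + 3*p^2 + p)
= -3*p - p^2 - 13
A) -3*p - p^2 - 13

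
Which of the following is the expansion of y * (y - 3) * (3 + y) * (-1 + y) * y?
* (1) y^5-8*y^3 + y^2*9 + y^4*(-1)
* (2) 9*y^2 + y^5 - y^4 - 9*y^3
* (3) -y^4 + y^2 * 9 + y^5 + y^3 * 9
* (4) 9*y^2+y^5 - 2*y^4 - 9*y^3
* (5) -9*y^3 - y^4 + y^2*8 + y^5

Expanding y * (y - 3) * (3 + y) * (-1 + y) * y:
= 9*y^2 + y^5 - y^4 - 9*y^3
2) 9*y^2 + y^5 - y^4 - 9*y^3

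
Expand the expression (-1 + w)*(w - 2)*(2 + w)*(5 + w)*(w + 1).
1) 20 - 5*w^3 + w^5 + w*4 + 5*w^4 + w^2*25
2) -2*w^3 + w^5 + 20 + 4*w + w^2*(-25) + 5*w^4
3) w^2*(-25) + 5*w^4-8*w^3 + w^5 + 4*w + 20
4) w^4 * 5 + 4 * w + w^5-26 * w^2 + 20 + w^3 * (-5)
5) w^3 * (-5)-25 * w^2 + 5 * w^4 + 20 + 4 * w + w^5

Expanding (-1 + w)*(w - 2)*(2 + w)*(5 + w)*(w + 1):
= w^3 * (-5)-25 * w^2 + 5 * w^4 + 20 + 4 * w + w^5
5) w^3 * (-5)-25 * w^2 + 5 * w^4 + 20 + 4 * w + w^5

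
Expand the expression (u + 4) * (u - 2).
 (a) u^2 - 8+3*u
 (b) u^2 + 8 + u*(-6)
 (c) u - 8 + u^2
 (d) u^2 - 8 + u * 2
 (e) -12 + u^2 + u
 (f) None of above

Expanding (u + 4) * (u - 2):
= u^2 - 8 + u * 2
d) u^2 - 8 + u * 2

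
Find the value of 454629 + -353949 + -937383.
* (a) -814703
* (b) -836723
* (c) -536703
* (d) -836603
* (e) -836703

First: 454629 + -353949 = 100680
Then: 100680 + -937383 = -836703
e) -836703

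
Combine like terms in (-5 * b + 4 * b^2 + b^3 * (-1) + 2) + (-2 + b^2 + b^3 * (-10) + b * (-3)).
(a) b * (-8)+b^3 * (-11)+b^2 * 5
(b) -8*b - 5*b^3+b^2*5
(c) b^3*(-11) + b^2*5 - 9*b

Adding the polynomials and combining like terms:
(-5*b + 4*b^2 + b^3*(-1) + 2) + (-2 + b^2 + b^3*(-10) + b*(-3))
= b * (-8)+b^3 * (-11)+b^2 * 5
a) b * (-8)+b^3 * (-11)+b^2 * 5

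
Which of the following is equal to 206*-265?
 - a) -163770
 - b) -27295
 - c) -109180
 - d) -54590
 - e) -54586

206 * -265 = -54590
d) -54590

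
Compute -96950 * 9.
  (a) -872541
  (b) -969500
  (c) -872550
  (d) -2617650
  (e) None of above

-96950 * 9 = -872550
c) -872550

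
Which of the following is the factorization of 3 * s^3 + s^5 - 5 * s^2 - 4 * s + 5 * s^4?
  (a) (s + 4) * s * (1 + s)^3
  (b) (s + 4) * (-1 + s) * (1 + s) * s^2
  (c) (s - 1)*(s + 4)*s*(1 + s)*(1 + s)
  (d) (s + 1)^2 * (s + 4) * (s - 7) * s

We need to factor 3 * s^3 + s^5 - 5 * s^2 - 4 * s + 5 * s^4.
The factored form is (s - 1)*(s + 4)*s*(1 + s)*(1 + s).
c) (s - 1)*(s + 4)*s*(1 + s)*(1 + s)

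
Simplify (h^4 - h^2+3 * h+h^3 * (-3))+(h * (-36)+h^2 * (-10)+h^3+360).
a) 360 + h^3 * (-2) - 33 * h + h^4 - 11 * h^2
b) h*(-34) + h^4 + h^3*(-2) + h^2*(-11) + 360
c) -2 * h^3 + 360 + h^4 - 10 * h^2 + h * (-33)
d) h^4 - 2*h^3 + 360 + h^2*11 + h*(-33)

Adding the polynomials and combining like terms:
(h^4 - h^2 + 3*h + h^3*(-3)) + (h*(-36) + h^2*(-10) + h^3 + 360)
= 360 + h^3 * (-2) - 33 * h + h^4 - 11 * h^2
a) 360 + h^3 * (-2) - 33 * h + h^4 - 11 * h^2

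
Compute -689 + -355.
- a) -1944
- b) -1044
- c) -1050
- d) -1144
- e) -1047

-689 + -355 = -1044
b) -1044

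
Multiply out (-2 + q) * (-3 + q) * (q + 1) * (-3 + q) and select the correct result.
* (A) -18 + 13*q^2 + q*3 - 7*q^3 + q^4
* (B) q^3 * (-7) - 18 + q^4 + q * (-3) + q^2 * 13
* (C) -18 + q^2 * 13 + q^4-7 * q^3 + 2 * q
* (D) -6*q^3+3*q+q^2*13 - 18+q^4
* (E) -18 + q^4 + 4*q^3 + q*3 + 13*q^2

Expanding (-2 + q) * (-3 + q) * (q + 1) * (-3 + q):
= -18 + 13*q^2 + q*3 - 7*q^3 + q^4
A) -18 + 13*q^2 + q*3 - 7*q^3 + q^4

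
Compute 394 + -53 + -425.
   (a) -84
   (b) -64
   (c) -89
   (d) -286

First: 394 + -53 = 341
Then: 341 + -425 = -84
a) -84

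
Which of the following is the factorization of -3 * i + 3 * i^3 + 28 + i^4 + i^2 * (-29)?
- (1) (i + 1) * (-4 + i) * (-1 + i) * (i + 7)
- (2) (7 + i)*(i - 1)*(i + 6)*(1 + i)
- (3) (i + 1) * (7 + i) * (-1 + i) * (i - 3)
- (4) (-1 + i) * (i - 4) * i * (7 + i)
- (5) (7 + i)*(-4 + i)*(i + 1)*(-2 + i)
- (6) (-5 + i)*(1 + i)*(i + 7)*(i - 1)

We need to factor -3 * i + 3 * i^3 + 28 + i^4 + i^2 * (-29).
The factored form is (i + 1) * (-4 + i) * (-1 + i) * (i + 7).
1) (i + 1) * (-4 + i) * (-1 + i) * (i + 7)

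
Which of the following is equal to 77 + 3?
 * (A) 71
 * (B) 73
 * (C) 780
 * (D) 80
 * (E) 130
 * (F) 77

77 + 3 = 80
D) 80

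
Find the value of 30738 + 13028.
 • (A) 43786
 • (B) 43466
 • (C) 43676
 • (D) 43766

30738 + 13028 = 43766
D) 43766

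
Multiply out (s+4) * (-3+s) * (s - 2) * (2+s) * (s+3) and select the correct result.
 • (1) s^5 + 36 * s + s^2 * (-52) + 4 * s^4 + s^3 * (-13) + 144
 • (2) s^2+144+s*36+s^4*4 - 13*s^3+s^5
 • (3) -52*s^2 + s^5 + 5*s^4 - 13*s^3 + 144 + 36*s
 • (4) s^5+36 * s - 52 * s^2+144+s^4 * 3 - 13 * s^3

Expanding (s+4) * (-3+s) * (s - 2) * (2+s) * (s+3):
= s^5 + 36 * s + s^2 * (-52) + 4 * s^4 + s^3 * (-13) + 144
1) s^5 + 36 * s + s^2 * (-52) + 4 * s^4 + s^3 * (-13) + 144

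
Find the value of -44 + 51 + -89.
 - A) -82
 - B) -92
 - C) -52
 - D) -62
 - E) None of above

First: -44 + 51 = 7
Then: 7 + -89 = -82
A) -82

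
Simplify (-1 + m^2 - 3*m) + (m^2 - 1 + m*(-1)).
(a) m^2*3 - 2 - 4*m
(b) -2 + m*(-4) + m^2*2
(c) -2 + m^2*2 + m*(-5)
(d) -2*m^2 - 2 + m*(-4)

Adding the polynomials and combining like terms:
(-1 + m^2 - 3*m) + (m^2 - 1 + m*(-1))
= -2 + m*(-4) + m^2*2
b) -2 + m*(-4) + m^2*2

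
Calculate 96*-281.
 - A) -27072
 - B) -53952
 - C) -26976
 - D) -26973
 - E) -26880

96 * -281 = -26976
C) -26976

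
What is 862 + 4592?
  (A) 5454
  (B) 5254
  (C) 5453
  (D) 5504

862 + 4592 = 5454
A) 5454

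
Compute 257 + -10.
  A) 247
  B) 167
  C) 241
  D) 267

257 + -10 = 247
A) 247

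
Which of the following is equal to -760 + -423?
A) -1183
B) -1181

-760 + -423 = -1183
A) -1183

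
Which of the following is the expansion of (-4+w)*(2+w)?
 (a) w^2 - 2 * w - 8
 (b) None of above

Expanding (-4+w)*(2+w):
= w^2 - 2 * w - 8
a) w^2 - 2 * w - 8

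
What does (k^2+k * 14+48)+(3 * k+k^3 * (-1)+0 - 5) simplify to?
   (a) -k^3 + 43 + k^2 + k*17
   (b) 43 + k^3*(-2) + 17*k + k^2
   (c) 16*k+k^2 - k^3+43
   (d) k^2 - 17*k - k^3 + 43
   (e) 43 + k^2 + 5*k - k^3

Adding the polynomials and combining like terms:
(k^2 + k*14 + 48) + (3*k + k^3*(-1) + 0 - 5)
= -k^3 + 43 + k^2 + k*17
a) -k^3 + 43 + k^2 + k*17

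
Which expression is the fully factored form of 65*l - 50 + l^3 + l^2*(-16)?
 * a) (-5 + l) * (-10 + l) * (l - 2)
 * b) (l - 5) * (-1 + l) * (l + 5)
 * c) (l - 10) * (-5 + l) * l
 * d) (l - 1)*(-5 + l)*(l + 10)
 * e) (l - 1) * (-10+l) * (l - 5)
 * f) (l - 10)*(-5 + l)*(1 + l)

We need to factor 65*l - 50 + l^3 + l^2*(-16).
The factored form is (l - 1) * (-10+l) * (l - 5).
e) (l - 1) * (-10+l) * (l - 5)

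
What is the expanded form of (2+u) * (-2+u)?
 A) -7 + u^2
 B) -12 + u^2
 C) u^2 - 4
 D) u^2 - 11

Expanding (2+u) * (-2+u):
= u^2 - 4
C) u^2 - 4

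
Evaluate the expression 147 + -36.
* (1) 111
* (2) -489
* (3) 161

147 + -36 = 111
1) 111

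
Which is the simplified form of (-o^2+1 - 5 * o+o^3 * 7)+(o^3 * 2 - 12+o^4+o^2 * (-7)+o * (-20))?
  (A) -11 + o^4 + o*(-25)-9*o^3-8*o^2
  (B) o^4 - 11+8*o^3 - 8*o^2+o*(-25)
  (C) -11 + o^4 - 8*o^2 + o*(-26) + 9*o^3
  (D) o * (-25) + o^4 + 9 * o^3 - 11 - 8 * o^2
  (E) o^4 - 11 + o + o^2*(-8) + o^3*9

Adding the polynomials and combining like terms:
(-o^2 + 1 - 5*o + o^3*7) + (o^3*2 - 12 + o^4 + o^2*(-7) + o*(-20))
= o * (-25) + o^4 + 9 * o^3 - 11 - 8 * o^2
D) o * (-25) + o^4 + 9 * o^3 - 11 - 8 * o^2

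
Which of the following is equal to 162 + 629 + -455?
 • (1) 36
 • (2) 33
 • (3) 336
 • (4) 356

First: 162 + 629 = 791
Then: 791 + -455 = 336
3) 336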